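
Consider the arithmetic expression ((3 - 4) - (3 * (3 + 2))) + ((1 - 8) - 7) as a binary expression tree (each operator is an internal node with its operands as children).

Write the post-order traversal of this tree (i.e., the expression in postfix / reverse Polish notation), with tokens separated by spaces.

3 4 - 3 3 2 + * - 1 8 - 7 - +

Post-order on an expression tree gives postfix notation: for each operator, emit left operand, right operand, then the operator.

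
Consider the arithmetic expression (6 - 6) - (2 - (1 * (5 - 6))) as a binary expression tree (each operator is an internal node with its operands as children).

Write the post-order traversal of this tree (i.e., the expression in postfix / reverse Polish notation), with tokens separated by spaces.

Post-order on an expression tree gives postfix notation: for each operator, emit left operand, right operand, then the operator.

6 6 - 2 1 5 6 - * - -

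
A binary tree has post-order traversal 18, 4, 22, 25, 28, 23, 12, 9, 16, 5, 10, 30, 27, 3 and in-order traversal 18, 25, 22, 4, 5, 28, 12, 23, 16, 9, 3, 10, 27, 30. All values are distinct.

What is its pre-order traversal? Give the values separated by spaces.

The last element of post-order is the root; it splits in-order into left and right subtrees.
Root 3: left subtree has 10 nodes {18, 25, 22, 4, 5, 28, 12, 23, 16, 9}, right has 3 {10, 27, 30}.
  Root 5: left subtree has 4 nodes {18, 25, 22, 4}, right has 5 {28, 12, 23, 16, 9}.
    Root 25: left subtree has 1 node {18}, right has 2 {22, 4}.
      Root 22: left subtree has 0 nodes { }, right has 1 {4}.
    Root 16: left subtree has 3 nodes {28, 12, 23}, right has 1 {9}.
      Root 12: left subtree has 1 node {28}, right has 1 {23}.
  Root 27: left subtree has 1 node {10}, right has 1 {30}.

3 5 25 18 22 4 16 12 28 23 9 27 10 30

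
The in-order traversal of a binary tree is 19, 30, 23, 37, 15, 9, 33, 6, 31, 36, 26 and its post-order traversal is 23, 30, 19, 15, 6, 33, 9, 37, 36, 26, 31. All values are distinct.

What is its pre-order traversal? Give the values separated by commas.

The last element of post-order is the root; it splits in-order into left and right subtrees.
Root 31: left subtree has 8 nodes {19, 30, 23, 37, 15, 9, 33, 6}, right has 2 {36, 26}.
  Root 37: left subtree has 3 nodes {19, 30, 23}, right has 4 {15, 9, 33, 6}.
    Root 19: left subtree has 0 nodes { }, right has 2 {30, 23}.
      Root 30: left subtree has 0 nodes { }, right has 1 {23}.
    Root 9: left subtree has 1 node {15}, right has 2 {33, 6}.
      Root 33: left subtree has 0 nodes { }, right has 1 {6}.
  Root 26: left subtree has 1 node {36}, right has 0 { }.

31, 37, 19, 30, 23, 9, 15, 33, 6, 26, 36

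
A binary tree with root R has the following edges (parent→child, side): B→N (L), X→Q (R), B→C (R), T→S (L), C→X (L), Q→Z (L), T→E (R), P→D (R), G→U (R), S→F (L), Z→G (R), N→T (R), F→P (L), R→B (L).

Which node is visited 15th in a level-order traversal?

Level-order visits nodes level by level from the root, left to right within each level.
Level 0: R
Level 1: B
Level 2: N, C
Level 3: T, X
Level 4: S, E, Q
Level 5: F, Z
Level 6: P, G
Level 7: D, U
Full level-order sequence: R, B, N, C, T, X, S, E, Q, F, Z, P, G, D, U.

U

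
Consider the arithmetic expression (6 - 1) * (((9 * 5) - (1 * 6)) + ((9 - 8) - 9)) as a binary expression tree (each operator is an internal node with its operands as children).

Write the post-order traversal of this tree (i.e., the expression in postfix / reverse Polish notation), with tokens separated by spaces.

Post-order on an expression tree gives postfix notation: for each operator, emit left operand, right operand, then the operator.

6 1 - 9 5 * 1 6 * - 9 8 - 9 - + *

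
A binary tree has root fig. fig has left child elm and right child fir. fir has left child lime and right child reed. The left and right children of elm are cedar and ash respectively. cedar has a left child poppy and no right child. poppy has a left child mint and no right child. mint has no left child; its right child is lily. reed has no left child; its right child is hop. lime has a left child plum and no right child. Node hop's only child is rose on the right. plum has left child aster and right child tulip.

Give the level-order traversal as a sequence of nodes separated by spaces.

Level-order visits nodes level by level from the root, left to right within each level.
Level 0: fig
Level 1: elm, fir
Level 2: cedar, ash, lime, reed
Level 3: poppy, plum, hop
Level 4: mint, aster, tulip, rose
Level 5: lily

fig elm fir cedar ash lime reed poppy plum hop mint aster tulip rose lily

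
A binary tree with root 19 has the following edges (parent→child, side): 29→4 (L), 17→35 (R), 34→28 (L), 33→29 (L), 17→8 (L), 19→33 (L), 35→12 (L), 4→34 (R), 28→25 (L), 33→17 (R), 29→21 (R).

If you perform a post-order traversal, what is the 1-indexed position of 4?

Post-order visits the left subtree, then the right subtree, then the node.
At 19: go left to 33.
  At 33: go left to 29.
    At 29: go left to 4.
      At 4: no left child.
      At 4: go right to 34.
        At 34: go left to 28.
          At 28: go left to 25.
            25 is a leaf — visit 25.
          At 28: no right child.
          Visit 28.
        At 34: no right child.
        Visit 34.
      Visit 4.
    At 29: go right to 21.
      21 is a leaf — visit 21.
    Visit 29.
  At 33: go right to 17.
    At 17: go left to 8.
      8 is a leaf — visit 8.
    At 17: go right to 35.
      At 35: go left to 12.
        12 is a leaf — visit 12.
      At 35: no right child.
      Visit 35.
    Visit 17.
  Visit 33.
At 19: no right child.
Visit 19.
Full post-order sequence: 25, 28, 34, 4, 21, 29, 8, 12, 35, 17, 33, 19.

4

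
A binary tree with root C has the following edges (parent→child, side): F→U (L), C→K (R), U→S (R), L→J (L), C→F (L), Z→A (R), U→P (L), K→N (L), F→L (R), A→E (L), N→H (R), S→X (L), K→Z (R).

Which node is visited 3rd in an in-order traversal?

X

In-order visits the left subtree, then the node, then the right subtree.
At C: go left to F.
  At F: go left to U.
    At U: go left to P.
      P is a leaf — visit P.
    Visit U.
    At U: go right to S.
      At S: go left to X.
        X is a leaf — visit X.
      Visit S.
      At S: no right child.
  Visit F.
  At F: go right to L.
    At L: go left to J.
      J is a leaf — visit J.
    Visit L.
    At L: no right child.
Visit C.
At C: go right to K.
  At K: go left to N.
    At N: no left child.
    Visit N.
    At N: go right to H.
      H is a leaf — visit H.
  Visit K.
  At K: go right to Z.
    At Z: no left child.
    Visit Z.
    At Z: go right to A.
      At A: go left to E.
        E is a leaf — visit E.
      Visit A.
      At A: no right child.
Full in-order sequence: P, U, X, S, F, J, L, C, N, H, K, Z, E, A.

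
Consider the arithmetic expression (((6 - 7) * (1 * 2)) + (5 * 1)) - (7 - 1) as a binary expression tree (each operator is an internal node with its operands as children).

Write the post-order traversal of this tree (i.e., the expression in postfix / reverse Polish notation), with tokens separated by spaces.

Post-order on an expression tree gives postfix notation: for each operator, emit left operand, right operand, then the operator.

6 7 - 1 2 * * 5 1 * + 7 1 - -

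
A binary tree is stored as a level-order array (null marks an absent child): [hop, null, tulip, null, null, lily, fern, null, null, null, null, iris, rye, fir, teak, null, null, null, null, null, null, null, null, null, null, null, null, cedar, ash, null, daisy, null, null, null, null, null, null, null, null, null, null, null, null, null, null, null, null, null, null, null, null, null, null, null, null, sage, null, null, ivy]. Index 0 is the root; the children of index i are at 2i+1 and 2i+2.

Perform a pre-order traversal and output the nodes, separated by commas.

Pre-order visits the node, then its left subtree, then its right subtree.
Visit hop.
At hop: no left child.
At hop: go right to tulip.
  Visit tulip.
  At tulip: go left to lily.
    Visit lily.
    At lily: go left to iris.
      iris is a leaf — visit iris.
    At lily: go right to rye.
      rye is a leaf — visit rye.
  At tulip: go right to fern.
    Visit fern.
    At fern: go left to fir.
      Visit fir.
      At fir: go left to cedar.
        Visit cedar.
        At cedar: go left to sage.
          sage is a leaf — visit sage.
        At cedar: no right child.
      At fir: go right to ash.
        Visit ash.
        At ash: no left child.
        At ash: go right to ivy.
          ivy is a leaf — visit ivy.
    At fern: go right to teak.
      Visit teak.
      At teak: no left child.
      At teak: go right to daisy.
        daisy is a leaf — visit daisy.

hop, tulip, lily, iris, rye, fern, fir, cedar, sage, ash, ivy, teak, daisy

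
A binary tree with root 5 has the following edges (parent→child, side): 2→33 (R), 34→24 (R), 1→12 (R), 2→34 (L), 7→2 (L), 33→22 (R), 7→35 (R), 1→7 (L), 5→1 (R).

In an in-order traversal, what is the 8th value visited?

In-order visits the left subtree, then the node, then the right subtree.
At 5: no left child.
Visit 5.
At 5: go right to 1.
  At 1: go left to 7.
    At 7: go left to 2.
      At 2: go left to 34.
        At 34: no left child.
        Visit 34.
        At 34: go right to 24.
          24 is a leaf — visit 24.
      Visit 2.
      At 2: go right to 33.
        At 33: no left child.
        Visit 33.
        At 33: go right to 22.
          22 is a leaf — visit 22.
    Visit 7.
    At 7: go right to 35.
      35 is a leaf — visit 35.
  Visit 1.
  At 1: go right to 12.
    12 is a leaf — visit 12.
Full in-order sequence: 5, 34, 24, 2, 33, 22, 7, 35, 1, 12.

35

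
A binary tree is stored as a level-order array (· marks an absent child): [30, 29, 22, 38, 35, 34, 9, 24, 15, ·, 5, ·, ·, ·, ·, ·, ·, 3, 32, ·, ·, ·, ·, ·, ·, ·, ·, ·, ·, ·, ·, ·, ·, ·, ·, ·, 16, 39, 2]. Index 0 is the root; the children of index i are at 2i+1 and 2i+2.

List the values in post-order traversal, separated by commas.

Post-order visits the left subtree, then the right subtree, then the node.
At 30: go left to 29.
  At 29: go left to 38.
    At 38: go left to 24.
      24 is a leaf — visit 24.
    At 38: go right to 15.
      At 15: go left to 3.
        At 3: no left child.
        At 3: go right to 16.
          16 is a leaf — visit 16.
        Visit 3.
      At 15: go right to 32.
        At 32: go left to 39.
          39 is a leaf — visit 39.
        At 32: go right to 2.
          2 is a leaf — visit 2.
        Visit 32.
      Visit 15.
    Visit 38.
  At 29: go right to 35.
    At 35: no left child.
    At 35: go right to 5.
      5 is a leaf — visit 5.
    Visit 35.
  Visit 29.
At 30: go right to 22.
  At 22: go left to 34.
    34 is a leaf — visit 34.
  At 22: go right to 9.
    9 is a leaf — visit 9.
  Visit 22.
Visit 30.

24, 16, 3, 39, 2, 32, 15, 38, 5, 35, 29, 34, 9, 22, 30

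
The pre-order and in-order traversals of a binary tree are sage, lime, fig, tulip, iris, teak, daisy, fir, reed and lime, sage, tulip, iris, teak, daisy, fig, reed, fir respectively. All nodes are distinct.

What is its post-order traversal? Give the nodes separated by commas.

lime, daisy, teak, iris, tulip, reed, fir, fig, sage

The first element of pre-order is the root; it splits in-order into left and right subtrees.
Root sage: left subtree has 1 node {lime}, right has 7 {tulip, iris, teak, daisy, fig, reed, fir}.
  Root fig: left subtree has 4 nodes {tulip, iris, teak, daisy}, right has 2 {reed, fir}.
    Root tulip: left subtree has 0 nodes { }, right has 3 {iris, teak, daisy}.
      Root iris: left subtree has 0 nodes { }, right has 2 {teak, daisy}.
        Root teak: left subtree has 0 nodes { }, right has 1 {daisy}.
    Root fir: left subtree has 1 node {reed}, right has 0 { }.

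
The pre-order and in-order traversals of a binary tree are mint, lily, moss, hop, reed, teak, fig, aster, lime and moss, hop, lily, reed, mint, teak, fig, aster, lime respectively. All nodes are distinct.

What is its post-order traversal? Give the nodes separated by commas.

The first element of pre-order is the root; it splits in-order into left and right subtrees.
Root mint: left subtree has 4 nodes {moss, hop, lily, reed}, right has 4 {teak, fig, aster, lime}.
  Root lily: left subtree has 2 nodes {moss, hop}, right has 1 {reed}.
    Root moss: left subtree has 0 nodes { }, right has 1 {hop}.
  Root teak: left subtree has 0 nodes { }, right has 3 {fig, aster, lime}.
    Root fig: left subtree has 0 nodes { }, right has 2 {aster, lime}.
      Root aster: left subtree has 0 nodes { }, right has 1 {lime}.

hop, moss, reed, lily, lime, aster, fig, teak, mint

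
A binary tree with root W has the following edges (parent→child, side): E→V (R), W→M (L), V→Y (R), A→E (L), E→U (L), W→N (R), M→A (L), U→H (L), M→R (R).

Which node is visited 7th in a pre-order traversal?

V

Pre-order visits the node, then its left subtree, then its right subtree.
Visit W.
At W: go left to M.
  Visit M.
  At M: go left to A.
    Visit A.
    At A: go left to E.
      Visit E.
      At E: go left to U.
        Visit U.
        At U: go left to H.
          H is a leaf — visit H.
        At U: no right child.
      At E: go right to V.
        Visit V.
        At V: no left child.
        At V: go right to Y.
          Y is a leaf — visit Y.
    At A: no right child.
  At M: go right to R.
    R is a leaf — visit R.
At W: go right to N.
  N is a leaf — visit N.
Full pre-order sequence: W, M, A, E, U, H, V, Y, R, N.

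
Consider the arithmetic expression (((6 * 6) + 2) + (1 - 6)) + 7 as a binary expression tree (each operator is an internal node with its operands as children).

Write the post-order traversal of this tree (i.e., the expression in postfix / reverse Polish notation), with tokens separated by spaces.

6 6 * 2 + 1 6 - + 7 +

Post-order on an expression tree gives postfix notation: for each operator, emit left operand, right operand, then the operator.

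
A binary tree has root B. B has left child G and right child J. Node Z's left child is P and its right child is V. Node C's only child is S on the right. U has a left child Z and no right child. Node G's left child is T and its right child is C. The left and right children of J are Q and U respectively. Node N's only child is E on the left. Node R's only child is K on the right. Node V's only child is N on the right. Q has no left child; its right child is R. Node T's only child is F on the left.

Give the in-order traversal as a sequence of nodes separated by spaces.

In-order visits the left subtree, then the node, then the right subtree.
At B: go left to G.
  At G: go left to T.
    At T: go left to F.
      F is a leaf — visit F.
    Visit T.
    At T: no right child.
  Visit G.
  At G: go right to C.
    At C: no left child.
    Visit C.
    At C: go right to S.
      S is a leaf — visit S.
Visit B.
At B: go right to J.
  At J: go left to Q.
    At Q: no left child.
    Visit Q.
    At Q: go right to R.
      At R: no left child.
      Visit R.
      At R: go right to K.
        K is a leaf — visit K.
  Visit J.
  At J: go right to U.
    At U: go left to Z.
      At Z: go left to P.
        P is a leaf — visit P.
      Visit Z.
      At Z: go right to V.
        At V: no left child.
        Visit V.
        At V: go right to N.
          At N: go left to E.
            E is a leaf — visit E.
          Visit N.
          At N: no right child.
    Visit U.
    At U: no right child.

F T G C S B Q R K J P Z V E N U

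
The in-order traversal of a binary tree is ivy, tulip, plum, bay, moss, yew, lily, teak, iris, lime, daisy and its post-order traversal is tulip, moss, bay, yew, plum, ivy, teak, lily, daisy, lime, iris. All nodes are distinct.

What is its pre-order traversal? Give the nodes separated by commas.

iris, lily, ivy, plum, tulip, yew, bay, moss, teak, lime, daisy

The last element of post-order is the root; it splits in-order into left and right subtrees.
Root iris: left subtree has 8 nodes {ivy, tulip, plum, bay, moss, yew, lily, teak}, right has 2 {lime, daisy}.
  Root lily: left subtree has 6 nodes {ivy, tulip, plum, bay, moss, yew}, right has 1 {teak}.
    Root ivy: left subtree has 0 nodes { }, right has 5 {tulip, plum, bay, moss, yew}.
      Root plum: left subtree has 1 node {tulip}, right has 3 {bay, moss, yew}.
        Root yew: left subtree has 2 nodes {bay, moss}, right has 0 { }.
          Root bay: left subtree has 0 nodes { }, right has 1 {moss}.
  Root lime: left subtree has 0 nodes { }, right has 1 {daisy}.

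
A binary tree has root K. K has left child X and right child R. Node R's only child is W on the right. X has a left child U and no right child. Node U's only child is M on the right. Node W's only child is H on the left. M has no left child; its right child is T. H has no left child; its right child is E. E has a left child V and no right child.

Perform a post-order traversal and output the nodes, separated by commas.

T, M, U, X, V, E, H, W, R, K

Post-order visits the left subtree, then the right subtree, then the node.
At K: go left to X.
  At X: go left to U.
    At U: no left child.
    At U: go right to M.
      At M: no left child.
      At M: go right to T.
        T is a leaf — visit T.
      Visit M.
    Visit U.
  At X: no right child.
  Visit X.
At K: go right to R.
  At R: no left child.
  At R: go right to W.
    At W: go left to H.
      At H: no left child.
      At H: go right to E.
        At E: go left to V.
          V is a leaf — visit V.
        At E: no right child.
        Visit E.
      Visit H.
    At W: no right child.
    Visit W.
  Visit R.
Visit K.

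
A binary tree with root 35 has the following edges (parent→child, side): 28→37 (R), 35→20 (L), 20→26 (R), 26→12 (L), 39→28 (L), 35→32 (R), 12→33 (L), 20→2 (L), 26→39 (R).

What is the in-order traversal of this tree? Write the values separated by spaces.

In-order visits the left subtree, then the node, then the right subtree.
At 35: go left to 20.
  At 20: go left to 2.
    2 is a leaf — visit 2.
  Visit 20.
  At 20: go right to 26.
    At 26: go left to 12.
      At 12: go left to 33.
        33 is a leaf — visit 33.
      Visit 12.
      At 12: no right child.
    Visit 26.
    At 26: go right to 39.
      At 39: go left to 28.
        At 28: no left child.
        Visit 28.
        At 28: go right to 37.
          37 is a leaf — visit 37.
      Visit 39.
      At 39: no right child.
Visit 35.
At 35: go right to 32.
  32 is a leaf — visit 32.

2 20 33 12 26 28 37 39 35 32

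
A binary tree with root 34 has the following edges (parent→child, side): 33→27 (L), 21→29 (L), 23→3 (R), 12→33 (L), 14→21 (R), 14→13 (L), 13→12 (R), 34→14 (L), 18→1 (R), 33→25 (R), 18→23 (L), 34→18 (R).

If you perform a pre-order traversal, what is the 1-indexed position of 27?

6

Pre-order visits the node, then its left subtree, then its right subtree.
Visit 34.
At 34: go left to 14.
  Visit 14.
  At 14: go left to 13.
    Visit 13.
    At 13: no left child.
    At 13: go right to 12.
      Visit 12.
      At 12: go left to 33.
        Visit 33.
        At 33: go left to 27.
          27 is a leaf — visit 27.
        At 33: go right to 25.
          25 is a leaf — visit 25.
      At 12: no right child.
  At 14: go right to 21.
    Visit 21.
    At 21: go left to 29.
      29 is a leaf — visit 29.
    At 21: no right child.
At 34: go right to 18.
  Visit 18.
  At 18: go left to 23.
    Visit 23.
    At 23: no left child.
    At 23: go right to 3.
      3 is a leaf — visit 3.
  At 18: go right to 1.
    1 is a leaf — visit 1.
Full pre-order sequence: 34, 14, 13, 12, 33, 27, 25, 21, 29, 18, 23, 3, 1.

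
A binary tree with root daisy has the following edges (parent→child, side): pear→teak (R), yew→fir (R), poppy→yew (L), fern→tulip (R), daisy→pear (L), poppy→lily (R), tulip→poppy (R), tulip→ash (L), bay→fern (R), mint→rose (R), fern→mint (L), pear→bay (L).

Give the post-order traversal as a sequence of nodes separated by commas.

Post-order visits the left subtree, then the right subtree, then the node.
At daisy: go left to pear.
  At pear: go left to bay.
    At bay: no left child.
    At bay: go right to fern.
      At fern: go left to mint.
        At mint: no left child.
        At mint: go right to rose.
          rose is a leaf — visit rose.
        Visit mint.
      At fern: go right to tulip.
        At tulip: go left to ash.
          ash is a leaf — visit ash.
        At tulip: go right to poppy.
          At poppy: go left to yew.
            At yew: no left child.
            At yew: go right to fir.
              fir is a leaf — visit fir.
            Visit yew.
          At poppy: go right to lily.
            lily is a leaf — visit lily.
          Visit poppy.
        Visit tulip.
      Visit fern.
    Visit bay.
  At pear: go right to teak.
    teak is a leaf — visit teak.
  Visit pear.
At daisy: no right child.
Visit daisy.

rose, mint, ash, fir, yew, lily, poppy, tulip, fern, bay, teak, pear, daisy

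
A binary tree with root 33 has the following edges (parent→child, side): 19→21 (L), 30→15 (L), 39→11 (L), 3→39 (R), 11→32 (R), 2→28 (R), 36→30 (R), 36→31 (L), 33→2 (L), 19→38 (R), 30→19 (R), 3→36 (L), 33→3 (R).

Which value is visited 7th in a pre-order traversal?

Pre-order visits the node, then its left subtree, then its right subtree.
Visit 33.
At 33: go left to 2.
  Visit 2.
  At 2: no left child.
  At 2: go right to 28.
    28 is a leaf — visit 28.
At 33: go right to 3.
  Visit 3.
  At 3: go left to 36.
    Visit 36.
    At 36: go left to 31.
      31 is a leaf — visit 31.
    At 36: go right to 30.
      Visit 30.
      At 30: go left to 15.
        15 is a leaf — visit 15.
      At 30: go right to 19.
        Visit 19.
        At 19: go left to 21.
          21 is a leaf — visit 21.
        At 19: go right to 38.
          38 is a leaf — visit 38.
  At 3: go right to 39.
    Visit 39.
    At 39: go left to 11.
      Visit 11.
      At 11: no left child.
      At 11: go right to 32.
        32 is a leaf — visit 32.
    At 39: no right child.
Full pre-order sequence: 33, 2, 28, 3, 36, 31, 30, 15, 19, 21, 38, 39, 11, 32.

30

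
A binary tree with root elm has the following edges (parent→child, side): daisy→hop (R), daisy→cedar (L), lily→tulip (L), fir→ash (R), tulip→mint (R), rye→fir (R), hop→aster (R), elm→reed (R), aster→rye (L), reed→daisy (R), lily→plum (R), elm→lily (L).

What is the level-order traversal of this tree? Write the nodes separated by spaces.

elm lily reed tulip plum daisy mint cedar hop aster rye fir ash

Level-order visits nodes level by level from the root, left to right within each level.
Level 0: elm
Level 1: lily, reed
Level 2: tulip, plum, daisy
Level 3: mint, cedar, hop
Level 4: aster
Level 5: rye
Level 6: fir
Level 7: ash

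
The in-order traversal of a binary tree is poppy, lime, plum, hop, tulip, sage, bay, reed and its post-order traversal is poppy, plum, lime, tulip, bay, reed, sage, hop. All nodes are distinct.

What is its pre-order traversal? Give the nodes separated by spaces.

The last element of post-order is the root; it splits in-order into left and right subtrees.
Root hop: left subtree has 3 nodes {poppy, lime, plum}, right has 4 {tulip, sage, bay, reed}.
  Root lime: left subtree has 1 node {poppy}, right has 1 {plum}.
  Root sage: left subtree has 1 node {tulip}, right has 2 {bay, reed}.
    Root reed: left subtree has 1 node {bay}, right has 0 { }.

hop lime poppy plum sage tulip reed bay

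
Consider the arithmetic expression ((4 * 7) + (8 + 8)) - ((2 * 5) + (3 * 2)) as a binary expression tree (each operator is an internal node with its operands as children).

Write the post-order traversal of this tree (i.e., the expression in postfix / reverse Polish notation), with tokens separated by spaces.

Post-order on an expression tree gives postfix notation: for each operator, emit left operand, right operand, then the operator.

4 7 * 8 8 + + 2 5 * 3 2 * + -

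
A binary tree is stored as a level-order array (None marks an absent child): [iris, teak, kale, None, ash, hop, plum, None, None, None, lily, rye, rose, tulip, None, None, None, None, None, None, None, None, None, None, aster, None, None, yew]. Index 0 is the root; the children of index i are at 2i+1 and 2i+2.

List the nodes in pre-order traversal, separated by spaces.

iris teak ash lily kale hop rye aster rose plum tulip yew

Pre-order visits the node, then its left subtree, then its right subtree.
Visit iris.
At iris: go left to teak.
  Visit teak.
  At teak: no left child.
  At teak: go right to ash.
    Visit ash.
    At ash: no left child.
    At ash: go right to lily.
      lily is a leaf — visit lily.
At iris: go right to kale.
  Visit kale.
  At kale: go left to hop.
    Visit hop.
    At hop: go left to rye.
      Visit rye.
      At rye: no left child.
      At rye: go right to aster.
        aster is a leaf — visit aster.
    At hop: go right to rose.
      rose is a leaf — visit rose.
  At kale: go right to plum.
    Visit plum.
    At plum: go left to tulip.
      Visit tulip.
      At tulip: go left to yew.
        yew is a leaf — visit yew.
      At tulip: no right child.
    At plum: no right child.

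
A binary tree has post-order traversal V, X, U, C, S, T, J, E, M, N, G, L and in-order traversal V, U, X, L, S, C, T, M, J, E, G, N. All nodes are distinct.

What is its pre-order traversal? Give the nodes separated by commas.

L, U, V, X, G, M, T, S, C, E, J, N

The last element of post-order is the root; it splits in-order into left and right subtrees.
Root L: left subtree has 3 nodes {V, U, X}, right has 8 {S, C, T, M, J, E, G, N}.
  Root U: left subtree has 1 node {V}, right has 1 {X}.
  Root G: left subtree has 6 nodes {S, C, T, M, J, E}, right has 1 {N}.
    Root M: left subtree has 3 nodes {S, C, T}, right has 2 {J, E}.
      Root T: left subtree has 2 nodes {S, C}, right has 0 { }.
        Root S: left subtree has 0 nodes { }, right has 1 {C}.
      Root E: left subtree has 1 node {J}, right has 0 { }.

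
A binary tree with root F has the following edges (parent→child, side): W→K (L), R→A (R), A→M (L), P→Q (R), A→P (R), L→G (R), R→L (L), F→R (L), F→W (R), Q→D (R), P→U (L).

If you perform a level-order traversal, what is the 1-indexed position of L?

Level-order visits nodes level by level from the root, left to right within each level.
Level 0: F
Level 1: R, W
Level 2: L, A, K
Level 3: G, M, P
Level 4: U, Q
Level 5: D
Full level-order sequence: F, R, W, L, A, K, G, M, P, U, Q, D.

4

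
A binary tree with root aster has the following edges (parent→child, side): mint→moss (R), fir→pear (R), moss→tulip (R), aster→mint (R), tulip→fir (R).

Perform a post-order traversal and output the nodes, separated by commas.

Post-order visits the left subtree, then the right subtree, then the node.
At aster: no left child.
At aster: go right to mint.
  At mint: no left child.
  At mint: go right to moss.
    At moss: no left child.
    At moss: go right to tulip.
      At tulip: no left child.
      At tulip: go right to fir.
        At fir: no left child.
        At fir: go right to pear.
          pear is a leaf — visit pear.
        Visit fir.
      Visit tulip.
    Visit moss.
  Visit mint.
Visit aster.

pear, fir, tulip, moss, mint, aster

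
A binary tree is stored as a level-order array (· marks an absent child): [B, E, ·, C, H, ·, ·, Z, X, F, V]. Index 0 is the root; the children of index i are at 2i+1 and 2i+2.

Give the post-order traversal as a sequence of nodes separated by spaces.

Z X C F V H E B

Post-order visits the left subtree, then the right subtree, then the node.
At B: go left to E.
  At E: go left to C.
    At C: go left to Z.
      Z is a leaf — visit Z.
    At C: go right to X.
      X is a leaf — visit X.
    Visit C.
  At E: go right to H.
    At H: go left to F.
      F is a leaf — visit F.
    At H: go right to V.
      V is a leaf — visit V.
    Visit H.
  Visit E.
At B: no right child.
Visit B.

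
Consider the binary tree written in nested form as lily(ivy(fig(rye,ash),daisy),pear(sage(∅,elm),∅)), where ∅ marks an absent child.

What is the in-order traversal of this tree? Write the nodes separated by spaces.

rye fig ash ivy daisy lily sage elm pear

In-order visits the left subtree, then the node, then the right subtree.
At lily: go left to ivy.
  At ivy: go left to fig.
    At fig: go left to rye.
      rye is a leaf — visit rye.
    Visit fig.
    At fig: go right to ash.
      ash is a leaf — visit ash.
  Visit ivy.
  At ivy: go right to daisy.
    daisy is a leaf — visit daisy.
Visit lily.
At lily: go right to pear.
  At pear: go left to sage.
    At sage: no left child.
    Visit sage.
    At sage: go right to elm.
      elm is a leaf — visit elm.
  Visit pear.
  At pear: no right child.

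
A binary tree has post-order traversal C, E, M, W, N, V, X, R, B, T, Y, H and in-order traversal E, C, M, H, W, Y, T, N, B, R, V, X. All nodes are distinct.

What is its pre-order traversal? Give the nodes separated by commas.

H, M, E, C, Y, W, T, B, N, R, X, V

The last element of post-order is the root; it splits in-order into left and right subtrees.
Root H: left subtree has 3 nodes {E, C, M}, right has 8 {W, Y, T, N, B, R, V, X}.
  Root M: left subtree has 2 nodes {E, C}, right has 0 { }.
    Root E: left subtree has 0 nodes { }, right has 1 {C}.
  Root Y: left subtree has 1 node {W}, right has 6 {T, N, B, R, V, X}.
    Root T: left subtree has 0 nodes { }, right has 5 {N, B, R, V, X}.
      Root B: left subtree has 1 node {N}, right has 3 {R, V, X}.
        Root R: left subtree has 0 nodes { }, right has 2 {V, X}.
          Root X: left subtree has 1 node {V}, right has 0 { }.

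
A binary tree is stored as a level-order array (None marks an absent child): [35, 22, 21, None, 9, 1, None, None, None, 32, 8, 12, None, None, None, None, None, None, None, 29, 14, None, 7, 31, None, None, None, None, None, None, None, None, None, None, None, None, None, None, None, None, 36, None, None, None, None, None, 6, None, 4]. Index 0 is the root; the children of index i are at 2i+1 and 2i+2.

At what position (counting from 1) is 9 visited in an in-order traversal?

In-order visits the left subtree, then the node, then the right subtree.
At 35: go left to 22.
  At 22: no left child.
  Visit 22.
  At 22: go right to 9.
    At 9: go left to 32.
      At 32: go left to 29.
        At 29: no left child.
        Visit 29.
        At 29: go right to 36.
          36 is a leaf — visit 36.
      Visit 32.
      At 32: go right to 14.
        14 is a leaf — visit 14.
    Visit 9.
    At 9: go right to 8.
      At 8: no left child.
      Visit 8.
      At 8: go right to 7.
        At 7: no left child.
        Visit 7.
        At 7: go right to 6.
          6 is a leaf — visit 6.
Visit 35.
At 35: go right to 21.
  At 21: go left to 1.
    At 1: go left to 12.
      At 12: go left to 31.
        At 31: no left child.
        Visit 31.
        At 31: go right to 4.
          4 is a leaf — visit 4.
      Visit 12.
      At 12: no right child.
    Visit 1.
    At 1: no right child.
  Visit 21.
  At 21: no right child.
Full in-order sequence: 22, 29, 36, 32, 14, 9, 8, 7, 6, 35, 31, 4, 12, 1, 21.

6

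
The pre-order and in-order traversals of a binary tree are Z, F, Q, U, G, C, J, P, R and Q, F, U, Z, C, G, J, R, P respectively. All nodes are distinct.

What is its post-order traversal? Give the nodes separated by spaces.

The first element of pre-order is the root; it splits in-order into left and right subtrees.
Root Z: left subtree has 3 nodes {Q, F, U}, right has 5 {C, G, J, R, P}.
  Root F: left subtree has 1 node {Q}, right has 1 {U}.
  Root G: left subtree has 1 node {C}, right has 3 {J, R, P}.
    Root J: left subtree has 0 nodes { }, right has 2 {R, P}.
      Root P: left subtree has 1 node {R}, right has 0 { }.

Q U F C R P J G Z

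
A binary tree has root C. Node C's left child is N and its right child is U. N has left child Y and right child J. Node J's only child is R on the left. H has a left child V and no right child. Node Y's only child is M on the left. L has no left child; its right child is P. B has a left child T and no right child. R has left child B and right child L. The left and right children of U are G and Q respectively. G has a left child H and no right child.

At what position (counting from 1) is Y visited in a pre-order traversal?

3

Pre-order visits the node, then its left subtree, then its right subtree.
Visit C.
At C: go left to N.
  Visit N.
  At N: go left to Y.
    Visit Y.
    At Y: go left to M.
      M is a leaf — visit M.
    At Y: no right child.
  At N: go right to J.
    Visit J.
    At J: go left to R.
      Visit R.
      At R: go left to B.
        Visit B.
        At B: go left to T.
          T is a leaf — visit T.
        At B: no right child.
      At R: go right to L.
        Visit L.
        At L: no left child.
        At L: go right to P.
          P is a leaf — visit P.
    At J: no right child.
At C: go right to U.
  Visit U.
  At U: go left to G.
    Visit G.
    At G: go left to H.
      Visit H.
      At H: go left to V.
        V is a leaf — visit V.
      At H: no right child.
    At G: no right child.
  At U: go right to Q.
    Q is a leaf — visit Q.
Full pre-order sequence: C, N, Y, M, J, R, B, T, L, P, U, G, H, V, Q.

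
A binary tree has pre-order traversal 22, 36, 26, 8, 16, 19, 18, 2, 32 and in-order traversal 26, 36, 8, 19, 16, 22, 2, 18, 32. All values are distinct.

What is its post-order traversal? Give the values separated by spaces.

26 19 16 8 36 2 32 18 22

The first element of pre-order is the root; it splits in-order into left and right subtrees.
Root 22: left subtree has 5 nodes {26, 36, 8, 19, 16}, right has 3 {2, 18, 32}.
  Root 36: left subtree has 1 node {26}, right has 3 {8, 19, 16}.
    Root 8: left subtree has 0 nodes { }, right has 2 {19, 16}.
      Root 16: left subtree has 1 node {19}, right has 0 { }.
  Root 18: left subtree has 1 node {2}, right has 1 {32}.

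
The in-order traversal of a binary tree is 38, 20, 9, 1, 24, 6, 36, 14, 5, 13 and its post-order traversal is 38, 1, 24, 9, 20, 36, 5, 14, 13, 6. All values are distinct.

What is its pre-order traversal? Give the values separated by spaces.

The last element of post-order is the root; it splits in-order into left and right subtrees.
Root 6: left subtree has 5 nodes {38, 20, 9, 1, 24}, right has 4 {36, 14, 5, 13}.
  Root 20: left subtree has 1 node {38}, right has 3 {9, 1, 24}.
    Root 9: left subtree has 0 nodes { }, right has 2 {1, 24}.
      Root 24: left subtree has 1 node {1}, right has 0 { }.
  Root 13: left subtree has 3 nodes {36, 14, 5}, right has 0 { }.
    Root 14: left subtree has 1 node {36}, right has 1 {5}.

6 20 38 9 24 1 13 14 36 5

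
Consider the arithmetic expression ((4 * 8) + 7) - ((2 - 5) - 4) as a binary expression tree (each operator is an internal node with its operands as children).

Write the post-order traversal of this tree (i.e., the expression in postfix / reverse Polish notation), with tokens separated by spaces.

Post-order on an expression tree gives postfix notation: for each operator, emit left operand, right operand, then the operator.

4 8 * 7 + 2 5 - 4 - -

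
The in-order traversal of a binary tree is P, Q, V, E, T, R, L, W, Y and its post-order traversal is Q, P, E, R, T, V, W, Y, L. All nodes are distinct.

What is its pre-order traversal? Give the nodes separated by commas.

The last element of post-order is the root; it splits in-order into left and right subtrees.
Root L: left subtree has 6 nodes {P, Q, V, E, T, R}, right has 2 {W, Y}.
  Root V: left subtree has 2 nodes {P, Q}, right has 3 {E, T, R}.
    Root P: left subtree has 0 nodes { }, right has 1 {Q}.
    Root T: left subtree has 1 node {E}, right has 1 {R}.
  Root Y: left subtree has 1 node {W}, right has 0 { }.

L, V, P, Q, T, E, R, Y, W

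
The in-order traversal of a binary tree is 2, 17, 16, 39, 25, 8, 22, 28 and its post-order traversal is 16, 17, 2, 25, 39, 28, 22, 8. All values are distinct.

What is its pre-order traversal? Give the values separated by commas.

The last element of post-order is the root; it splits in-order into left and right subtrees.
Root 8: left subtree has 5 nodes {2, 17, 16, 39, 25}, right has 2 {22, 28}.
  Root 39: left subtree has 3 nodes {2, 17, 16}, right has 1 {25}.
    Root 2: left subtree has 0 nodes { }, right has 2 {17, 16}.
      Root 17: left subtree has 0 nodes { }, right has 1 {16}.
  Root 22: left subtree has 0 nodes { }, right has 1 {28}.

8, 39, 2, 17, 16, 25, 22, 28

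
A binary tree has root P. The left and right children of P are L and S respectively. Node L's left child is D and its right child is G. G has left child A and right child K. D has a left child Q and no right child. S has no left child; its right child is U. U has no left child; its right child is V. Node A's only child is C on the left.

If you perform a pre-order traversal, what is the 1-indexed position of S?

9

Pre-order visits the node, then its left subtree, then its right subtree.
Visit P.
At P: go left to L.
  Visit L.
  At L: go left to D.
    Visit D.
    At D: go left to Q.
      Q is a leaf — visit Q.
    At D: no right child.
  At L: go right to G.
    Visit G.
    At G: go left to A.
      Visit A.
      At A: go left to C.
        C is a leaf — visit C.
      At A: no right child.
    At G: go right to K.
      K is a leaf — visit K.
At P: go right to S.
  Visit S.
  At S: no left child.
  At S: go right to U.
    Visit U.
    At U: no left child.
    At U: go right to V.
      V is a leaf — visit V.
Full pre-order sequence: P, L, D, Q, G, A, C, K, S, U, V.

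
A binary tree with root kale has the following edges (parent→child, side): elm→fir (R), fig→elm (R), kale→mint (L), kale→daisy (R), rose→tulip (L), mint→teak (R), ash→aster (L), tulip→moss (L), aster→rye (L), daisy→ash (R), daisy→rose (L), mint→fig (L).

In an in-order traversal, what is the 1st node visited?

fig

In-order visits the left subtree, then the node, then the right subtree.
At kale: go left to mint.
  At mint: go left to fig.
    At fig: no left child.
    Visit fig.
    At fig: go right to elm.
      At elm: no left child.
      Visit elm.
      At elm: go right to fir.
        fir is a leaf — visit fir.
  Visit mint.
  At mint: go right to teak.
    teak is a leaf — visit teak.
Visit kale.
At kale: go right to daisy.
  At daisy: go left to rose.
    At rose: go left to tulip.
      At tulip: go left to moss.
        moss is a leaf — visit moss.
      Visit tulip.
      At tulip: no right child.
    Visit rose.
    At rose: no right child.
  Visit daisy.
  At daisy: go right to ash.
    At ash: go left to aster.
      At aster: go left to rye.
        rye is a leaf — visit rye.
      Visit aster.
      At aster: no right child.
    Visit ash.
    At ash: no right child.
Full in-order sequence: fig, elm, fir, mint, teak, kale, moss, tulip, rose, daisy, rye, aster, ash.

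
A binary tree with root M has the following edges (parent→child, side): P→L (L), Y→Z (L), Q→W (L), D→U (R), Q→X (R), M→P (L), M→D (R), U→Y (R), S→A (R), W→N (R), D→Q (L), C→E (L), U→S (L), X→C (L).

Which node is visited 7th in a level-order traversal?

W

Level-order visits nodes level by level from the root, left to right within each level.
Level 0: M
Level 1: P, D
Level 2: L, Q, U
Level 3: W, X, S, Y
Level 4: N, C, A, Z
Level 5: E
Full level-order sequence: M, P, D, L, Q, U, W, X, S, Y, N, C, A, Z, E.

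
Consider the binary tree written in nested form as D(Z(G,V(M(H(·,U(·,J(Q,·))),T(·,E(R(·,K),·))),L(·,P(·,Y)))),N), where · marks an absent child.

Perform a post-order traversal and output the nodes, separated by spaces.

Post-order visits the left subtree, then the right subtree, then the node.
At D: go left to Z.
  At Z: go left to G.
    G is a leaf — visit G.
  At Z: go right to V.
    At V: go left to M.
      At M: go left to H.
        At H: no left child.
        At H: go right to U.
          At U: no left child.
          At U: go right to J.
            At J: go left to Q.
              Q is a leaf — visit Q.
            At J: no right child.
            Visit J.
          Visit U.
        Visit H.
      At M: go right to T.
        At T: no left child.
        At T: go right to E.
          At E: go left to R.
            At R: no left child.
            At R: go right to K.
              K is a leaf — visit K.
            Visit R.
          At E: no right child.
          Visit E.
        Visit T.
      Visit M.
    At V: go right to L.
      At L: no left child.
      At L: go right to P.
        At P: no left child.
        At P: go right to Y.
          Y is a leaf — visit Y.
        Visit P.
      Visit L.
    Visit V.
  Visit Z.
At D: go right to N.
  N is a leaf — visit N.
Visit D.

G Q J U H K R E T M Y P L V Z N D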